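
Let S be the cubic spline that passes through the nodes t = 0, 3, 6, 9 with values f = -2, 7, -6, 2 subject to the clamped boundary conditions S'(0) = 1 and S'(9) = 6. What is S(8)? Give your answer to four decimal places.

Write m_i for S''(x_i). With h_i = 3, 3, 3 and divided differences Δ_i = 3, -13/3, 8/3, the continuity of S' gives the tridiagonal system
  3·m_0 + 12·m_1 + 3·m_2 = 6(Δ_1 - Δ_0) = -44
  3·m_1 + 12·m_2 + 3·m_3 = 6(Δ_2 - Δ_1) = 42
Clamped end conditions give two more equations: 2h_0·m_0 + h_0·m_1 = 6(Δ_0 - S'(0)) = 12 and h_2·m_2 + 2h_2·m_3 = 6(S'(9) - Δ_2) = 20.
Solving: m_0 = 76/15, m_1 = -92/15, m_2 = 24/5, m_3 = 14/15.
On [6, 9], S(t) = -6 - 13/5·(t - 6) + 12/5·(t - 6)² - 29/135·(t - 6)³.
With (t - 6) = 2: S(8) = -448/135.

-3.3185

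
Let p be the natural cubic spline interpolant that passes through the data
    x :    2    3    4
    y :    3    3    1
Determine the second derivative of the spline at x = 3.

-3

Let m_i = p''(x_i). Step sizes h_i = 1, 1; slopes of the chords Δ_i = (y_(i+1) - y_i)/h_i = 0, -2.
  1·m_0 + 4·m_1 + 1·m_2 = 6(Δ_1 - Δ_0) = -12
Natural end conditions: m_0 = m_2 = 0.
Forward elimination and back-substitution give m_0 = 0, m_1 = -3, m_2 = 0.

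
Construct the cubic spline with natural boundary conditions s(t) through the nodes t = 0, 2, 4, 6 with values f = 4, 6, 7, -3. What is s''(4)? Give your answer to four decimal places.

With σ_i denoting the second derivative at x_i, h_i = 2, 2, 2, and Δ_i = (y_(i+1) − y_i)/h_i = 1, 1/2, -5:
  2·σ_0 + 8·σ_1 + 2·σ_2 = 6(Δ_1 - Δ_0) = -3
  2·σ_1 + 8·σ_2 + 2·σ_3 = 6(Δ_2 - Δ_1) = -33
Natural end conditions: σ_0 = σ_3 = 0.
Solving the tridiagonal system: σ_0 = 0, σ_1 = 7/10, σ_2 = -43/10, σ_3 = 0.

-4.3000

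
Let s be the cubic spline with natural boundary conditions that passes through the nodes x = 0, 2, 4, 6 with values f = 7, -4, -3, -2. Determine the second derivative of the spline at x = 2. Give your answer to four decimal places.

Put σ_i = s'' at the i-th knot. Here h = (2, 2, 2) and Δ = (-11/2, 1/2, 1/2), so the interior equations h_(i-1)·σ_(i-1) + 2(h_(i-1)+h_i)·σ_i + h_i·σ_(i+1) = 6(Δ_i − Δ_(i-1)) read
  2·σ_0 + 8·σ_1 + 2·σ_2 = 6(Δ_1 - Δ_0) = 36
  2·σ_1 + 8·σ_2 + 2·σ_3 = 6(Δ_2 - Δ_1) = 0
Natural end conditions: σ_0 = σ_3 = 0.
Forward elimination and back-substitution give σ_0 = 0, σ_1 = 24/5, σ_2 = -6/5, σ_3 = 0.

4.8000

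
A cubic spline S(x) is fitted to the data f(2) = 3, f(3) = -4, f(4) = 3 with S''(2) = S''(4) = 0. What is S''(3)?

Put M_i = S'' at the i-th knot. Here h = (1, 1) and Δ = (-7, 7), so the interior equations h_(i-1)·M_(i-1) + 2(h_(i-1)+h_i)·M_i + h_i·M_(i+1) = 6(Δ_i − Δ_(i-1)) read
  1·M_0 + 4·M_1 + 1·M_2 = 6(Δ_1 - Δ_0) = 84
Natural end conditions: M_0 = M_2 = 0.
Forward elimination and back-substitution give M_0 = 0, M_1 = 21, M_2 = 0.

21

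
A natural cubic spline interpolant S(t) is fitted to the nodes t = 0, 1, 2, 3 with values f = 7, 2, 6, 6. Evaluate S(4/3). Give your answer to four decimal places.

Put m_i = S'' at the i-th knot. Here h = (1, 1, 1) and Δ = (-5, 4, 0), so the interior equations h_(i-1)·m_(i-1) + 2(h_(i-1)+h_i)·m_i + h_i·m_(i+1) = 6(Δ_i − Δ_(i-1)) read
  1·m_0 + 4·m_1 + 1·m_2 = 6(Δ_1 - Δ_0) = 54
  1·m_1 + 4·m_2 + 1·m_3 = 6(Δ_2 - Δ_1) = -24
Natural end conditions: m_0 = m_3 = 0.
Solving the tridiagonal system: m_0 = 0, m_1 = 16, m_2 = -10, m_3 = 0.
On [1, 2], S(t) = 2 + 1/3·(t - 1) + 8·(t - 1)² - 13/3·(t - 1)³.
With (t - 1) = 1/3: S(4/3) = 230/81.

2.8395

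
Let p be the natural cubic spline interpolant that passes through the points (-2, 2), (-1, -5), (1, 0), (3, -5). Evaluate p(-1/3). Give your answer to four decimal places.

Let M_i = p''(x_i). Step sizes h_i = 1, 2, 2; slopes of the chords Δ_i = (y_(i+1) - y_i)/h_i = -7, 5/2, -5/2.
  1·M_0 + 6·M_1 + 2·M_2 = 6(Δ_1 - Δ_0) = 57
  2·M_1 + 8·M_2 + 2·M_3 = 6(Δ_2 - Δ_1) = -30
Natural end conditions: M_0 = M_3 = 0.
Hence M_0 = 0, M_1 = 129/11, M_2 = -147/22, M_3 = 0.
On [-1, 1], p(x) = -5 - 34/11·(x + 1) + 129/22·(x + 1)² - 135/88·(x + 1)³.
With (x + 1) = 2/3: p(-1/3) = -54/11.

-4.9091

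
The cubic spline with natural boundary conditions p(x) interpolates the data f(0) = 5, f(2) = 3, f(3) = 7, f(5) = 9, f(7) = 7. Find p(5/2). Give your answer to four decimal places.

4.8828

Write m_i for p''(x_i). With h_i = 2, 1, 2, 2 and divided differences Δ_i = -1, 4, 1, -1, the continuity of p' gives the tridiagonal system
  2·m_0 + 6·m_1 + 1·m_2 = 6(Δ_1 - Δ_0) = 30
  1·m_1 + 6·m_2 + 2·m_3 = 6(Δ_2 - Δ_1) = -18
  2·m_2 + 8·m_3 + 2·m_4 = 6(Δ_3 - Δ_2) = -12
Natural end conditions: m_0 = m_4 = 0.
Solving: m_0 = 0, m_1 = 45/8, m_2 = -15/4, m_3 = -9/16, m_4 = 0.
On [2, 3], p(x) = 3 + 11/4·(x - 2) + 45/16·(x - 2)² - 25/16·(x - 2)³.
With (x - 2) = 1/2: p(5/2) = 625/128.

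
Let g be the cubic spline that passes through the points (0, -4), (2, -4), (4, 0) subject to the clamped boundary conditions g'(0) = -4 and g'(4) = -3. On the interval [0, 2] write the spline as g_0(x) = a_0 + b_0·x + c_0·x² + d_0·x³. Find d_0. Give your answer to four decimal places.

Let M_i = g''(x_i). Step sizes h_i = 2, 2; slopes of the chords Δ_i = (y_(i+1) - y_i)/h_i = 0, 2.
  2·M_0 + 8·M_1 + 2·M_2 = 6(Δ_1 - Δ_0) = 12
Clamped end conditions give two more equations: 2h_0·M_0 + h_0·M_1 = 6(Δ_0 - g'(0)) = 24 and h_1·M_1 + 2h_1·M_2 = 6(g'(4) - Δ_1) = -30.
Forward elimination and back-substitution give M_0 = 19/4, M_1 = 5/2, M_2 = -35/4.
On [0, 2], with g_0(x) = a_0 + b_0·x + c_0·x² + d_0·x³: c_0 = M_0/2 = 19/8, d_0 = (M_1 - M_0)/(6h_0) = -3/16, b_0 = Δ_0 - h_0(2M_0 + M_1)/6 = -4.

-0.1875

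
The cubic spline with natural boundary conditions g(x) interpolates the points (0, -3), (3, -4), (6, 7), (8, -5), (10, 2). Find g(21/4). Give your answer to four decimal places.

Put m_i = g'' at the i-th knot. Here h = (3, 3, 2, 2) and Δ = (-1/3, 11/3, -6, 7/2), so the interior equations h_(i-1)·m_(i-1) + 2(h_(i-1)+h_i)·m_i + h_i·m_(i+1) = 6(Δ_i − Δ_(i-1)) read
  3·m_0 + 12·m_1 + 3·m_2 = 6(Δ_1 - Δ_0) = 24
  3·m_1 + 10·m_2 + 2·m_3 = 6(Δ_2 - Δ_1) = -58
  2·m_2 + 8·m_3 + 2·m_4 = 6(Δ_3 - Δ_2) = 57
Natural end conditions: m_0 = m_4 = 0.
Solving: m_0 = 0, m_1 = 593/140, m_2 = -313/35, m_3 = 2621/280, m_4 = 0.
On [3, 6], g(x) = -4 + 1639/420·(x - 3) + 593/280·(x - 3)² - 41/56·(x - 3)³.
With (x - 3) = 9/4: g(21/4) = 128351/17920.

7.1624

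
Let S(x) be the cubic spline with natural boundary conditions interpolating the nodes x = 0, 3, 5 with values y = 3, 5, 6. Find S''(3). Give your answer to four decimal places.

-0.1000

Put M_i = S'' at the i-th knot. Here h = (3, 2) and Δ = (2/3, 1/2), so the interior equations h_(i-1)·M_(i-1) + 2(h_(i-1)+h_i)·M_i + h_i·M_(i+1) = 6(Δ_i − Δ_(i-1)) read
  3·M_0 + 10·M_1 + 2·M_2 = 6(Δ_1 - Δ_0) = -1
Natural end conditions: M_0 = M_2 = 0.
Solving: M_0 = 0, M_1 = -1/10, M_2 = 0.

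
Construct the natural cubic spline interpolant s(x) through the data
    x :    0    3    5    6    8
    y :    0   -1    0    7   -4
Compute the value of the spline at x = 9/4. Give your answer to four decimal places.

-0.0812

With σ_i denoting the second derivative at x_i, h_i = 3, 2, 1, 2, and Δ_i = (y_(i+1) − y_i)/h_i = -1/3, 1/2, 7, -11/2:
  3·σ_0 + 10·σ_1 + 2·σ_2 = 6(Δ_1 - Δ_0) = 5
  2·σ_1 + 6·σ_2 + 1·σ_3 = 6(Δ_2 - Δ_1) = 39
  1·σ_2 + 6·σ_3 + 2·σ_4 = 6(Δ_3 - Δ_2) = -75
Natural end conditions: σ_0 = σ_4 = 0.
Forward elimination and back-substitution give σ_0 = 0, σ_1 = -443/326, σ_2 = 1515/163, σ_3 = -2290/163, σ_4 = 0.
On [0, 3], s(x) = 0 + 677/1956·x + 0·x² - 443/5868·x³.
With x = 9/4: s(9/4) = -3387/41728.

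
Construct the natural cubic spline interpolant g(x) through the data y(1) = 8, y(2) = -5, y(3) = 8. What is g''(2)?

Let M_i = g''(x_i). Step sizes h_i = 1, 1; slopes of the chords Δ_i = (y_(i+1) - y_i)/h_i = -13, 13.
  1·M_0 + 4·M_1 + 1·M_2 = 6(Δ_1 - Δ_0) = 156
Natural end conditions: M_0 = M_2 = 0.
Solving the tridiagonal system: M_0 = 0, M_1 = 39, M_2 = 0.

39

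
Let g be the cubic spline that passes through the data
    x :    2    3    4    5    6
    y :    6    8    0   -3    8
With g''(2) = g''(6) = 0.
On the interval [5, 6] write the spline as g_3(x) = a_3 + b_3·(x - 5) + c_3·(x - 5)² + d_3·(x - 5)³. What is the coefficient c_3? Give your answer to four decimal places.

9.6429

Let M_i = g''(x_i). Step sizes h_i = 1, 1, 1, 1; slopes of the chords Δ_i = (y_(i+1) - y_i)/h_i = 2, -8, -3, 11.
  1·M_0 + 4·M_1 + 1·M_2 = 6(Δ_1 - Δ_0) = -60
  1·M_1 + 4·M_2 + 1·M_3 = 6(Δ_2 - Δ_1) = 30
  1·M_2 + 4·M_3 + 1·M_4 = 6(Δ_3 - Δ_2) = 84
Natural end conditions: M_0 = M_4 = 0.
Hence M_0 = 0, M_1 = -117/7, M_2 = 48/7, M_3 = 135/7, M_4 = 0.
On [5, 6], with g_3(x) = a_3 + b_3·(x - 5) + c_3·(x - 5)² + d_3·(x - 5)³: c_3 = M_3/2 = 135/14, d_3 = (M_4 - M_3)/(6h_3) = -45/14, b_3 = Δ_3 - h_3(2M_3 + M_4)/6 = 32/7.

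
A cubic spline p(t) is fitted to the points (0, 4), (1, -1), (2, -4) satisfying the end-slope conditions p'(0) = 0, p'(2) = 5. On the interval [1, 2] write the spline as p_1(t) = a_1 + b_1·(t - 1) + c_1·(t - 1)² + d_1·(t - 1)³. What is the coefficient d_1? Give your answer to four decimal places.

Let σ_i = p''(x_i). Step sizes h_i = 1, 1; slopes of the chords Δ_i = (y_(i+1) - y_i)/h_i = -5, -3.
  1·σ_0 + 4·σ_1 + 1·σ_2 = 6(Δ_1 - Δ_0) = 12
Clamped end conditions give two more equations: 2h_0·σ_0 + h_0·σ_1 = 6(Δ_0 - p'(0)) = -30 and h_1·σ_1 + 2h_1·σ_2 = 6(p'(2) - Δ_1) = 48.
Forward elimination and back-substitution give σ_0 = -31/2, σ_1 = 1, σ_2 = 47/2.
On [1, 2], with p_1(t) = a_1 + b_1·(t - 1) + c_1·(t - 1)² + d_1·(t - 1)³: c_1 = σ_1/2 = 1/2, d_1 = (σ_2 - σ_1)/(6h_1) = 15/4, b_1 = Δ_1 - h_1(2σ_1 + σ_2)/6 = -29/4.

3.7500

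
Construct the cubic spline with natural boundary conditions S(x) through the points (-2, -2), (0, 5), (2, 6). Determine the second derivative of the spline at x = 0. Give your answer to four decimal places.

Write M_i for S''(x_i). With h_i = 2, 2 and divided differences Δ_i = 7/2, 1/2, the continuity of S' gives the tridiagonal system
  2·M_0 + 8·M_1 + 2·M_2 = 6(Δ_1 - Δ_0) = -18
Natural end conditions: M_0 = M_2 = 0.
Solving the tridiagonal system: M_0 = 0, M_1 = -9/4, M_2 = 0.

-2.2500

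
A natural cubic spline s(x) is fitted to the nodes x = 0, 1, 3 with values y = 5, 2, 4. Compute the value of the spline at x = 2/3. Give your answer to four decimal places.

2.7531

Let M_i = s''(x_i). Step sizes h_i = 1, 2; slopes of the chords Δ_i = (y_(i+1) - y_i)/h_i = -3, 1.
  1·M_0 + 6·M_1 + 2·M_2 = 6(Δ_1 - Δ_0) = 24
Natural end conditions: M_0 = M_2 = 0.
Solving: M_0 = 0, M_1 = 4, M_2 = 0.
On [0, 1], s(x) = 5 - 11/3·x + 0·x² + 2/3·x³.
With x = 2/3: s(2/3) = 223/81.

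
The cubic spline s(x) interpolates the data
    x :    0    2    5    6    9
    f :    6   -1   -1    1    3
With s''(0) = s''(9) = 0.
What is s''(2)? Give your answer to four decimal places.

1.8118

With M_i denoting the second derivative at x_i, h_i = 2, 3, 1, 3, and Δ_i = (y_(i+1) − y_i)/h_i = -7/2, 0, 2, 2/3:
  2·M_0 + 10·M_1 + 3·M_2 = 6(Δ_1 - Δ_0) = 21
  3·M_1 + 8·M_2 + 1·M_3 = 6(Δ_2 - Δ_1) = 12
  1·M_2 + 8·M_3 + 3·M_4 = 6(Δ_3 - Δ_2) = -8
Natural end conditions: M_0 = M_4 = 0.
Solving the tridiagonal system: M_0 = 0, M_1 = 337/186, M_2 = 268/279, M_3 = -625/558, M_4 = 0.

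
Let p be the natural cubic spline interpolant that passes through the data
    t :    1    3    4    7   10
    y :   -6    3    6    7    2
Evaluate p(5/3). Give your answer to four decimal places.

-2.7572

Let σ_i = p''(x_i). Step sizes h_i = 2, 1, 3, 3; slopes of the chords Δ_i = (y_(i+1) - y_i)/h_i = 9/2, 3, 1/3, -5/3.
  2·σ_0 + 6·σ_1 + 1·σ_2 = 6(Δ_1 - Δ_0) = -9
  1·σ_1 + 8·σ_2 + 3·σ_3 = 6(Δ_2 - Δ_1) = -16
  3·σ_2 + 12·σ_3 + 3·σ_4 = 6(Δ_3 - Δ_2) = -12
Natural end conditions: σ_0 = σ_4 = 0.
Hence σ_0 = 0, σ_1 = -209/170, σ_2 = -138/85, σ_3 = -101/170, σ_4 = 0.
On [1, 3], p(t) = -6 + 1252/255·(t - 1) + 0·(t - 1)² - 209/2040·(t - 1)³.
With (t - 1) = 2/3: p(5/3) = -18983/6885.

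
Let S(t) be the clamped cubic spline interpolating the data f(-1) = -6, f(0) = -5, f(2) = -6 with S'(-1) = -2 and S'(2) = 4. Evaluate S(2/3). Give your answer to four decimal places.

-5.6296

Write m_i for S''(x_i). With h_i = 1, 2 and divided differences Δ_i = 1, -1/2, the continuity of S' gives the tridiagonal system
  1·m_0 + 6·m_1 + 2·m_2 = 6(Δ_1 - Δ_0) = -9
Clamped end conditions give two more equations: 2h_0·m_0 + h_0·m_1 = 6(Δ_0 - S'(-1)) = 18 and h_1·m_1 + 2h_1·m_2 = 6(S'(2) - Δ_1) = 27.
Hence m_0 = 25/2, m_1 = -7, m_2 = 41/4.
On [0, 2], S(t) = -5 + 3/4·t - 7/2·t² + 23/16·t³.
With t = 2/3: S(2/3) = -152/27.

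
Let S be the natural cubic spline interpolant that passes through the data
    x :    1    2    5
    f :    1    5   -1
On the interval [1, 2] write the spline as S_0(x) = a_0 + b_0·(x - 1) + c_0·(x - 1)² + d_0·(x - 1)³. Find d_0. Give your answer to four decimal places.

-0.7500

Write M_i for S''(x_i). With h_i = 1, 3 and divided differences Δ_i = 4, -2, the continuity of S' gives the tridiagonal system
  1·M_0 + 8·M_1 + 3·M_2 = 6(Δ_1 - Δ_0) = -36
Natural end conditions: M_0 = M_2 = 0.
Solving: M_0 = 0, M_1 = -9/2, M_2 = 0.
On [1, 2], with S_0(x) = a_0 + b_0·(x - 1) + c_0·(x - 1)² + d_0·(x - 1)³: c_0 = M_0/2 = 0, d_0 = (M_1 - M_0)/(6h_0) = -3/4, b_0 = Δ_0 - h_0(2M_0 + M_1)/6 = 19/4.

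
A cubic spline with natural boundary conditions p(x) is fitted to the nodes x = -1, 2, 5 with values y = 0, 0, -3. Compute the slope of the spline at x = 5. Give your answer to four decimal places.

Put m_i = p'' at the i-th knot. Here h = (3, 3) and Δ = (0, -1), so the interior equations h_(i-1)·m_(i-1) + 2(h_(i-1)+h_i)·m_i + h_i·m_(i+1) = 6(Δ_i − Δ_(i-1)) read
  3·m_0 + 12·m_1 + 3·m_2 = 6(Δ_1 - Δ_0) = -6
Natural end conditions: m_0 = m_2 = 0.
Solving: m_0 = 0, m_1 = -1/2, m_2 = 0.
On [2, 5], p'(x) = b_1 + 2c_1·(x - 2) + 3d_1·(x - 2)² with b_1 = Δ_1 - h_1(2m_1 + m_2)/6 = -1/2, c_1 = m_1/2 = -1/4, d_1 = (m_2 - m_1)/(6h_1) = 1/36. So p'(5) = -5/4.

-1.2500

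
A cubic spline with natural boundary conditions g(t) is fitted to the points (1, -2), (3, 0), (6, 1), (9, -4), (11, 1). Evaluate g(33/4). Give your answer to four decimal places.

Write M_i for g''(x_i). With h_i = 2, 3, 3, 2 and divided differences Δ_i = 1, 1/3, -5/3, 5/2, the continuity of g' gives the tridiagonal system
  2·M_0 + 10·M_1 + 3·M_2 = 6(Δ_1 - Δ_0) = -4
  3·M_1 + 12·M_2 + 3·M_3 = 6(Δ_2 - Δ_1) = -12
  3·M_2 + 10·M_3 + 2·M_4 = 6(Δ_3 - Δ_2) = 25
Natural end conditions: M_0 = M_4 = 0.
Solving: M_0 = 0, M_1 = 47/340, M_2 = -61/34, M_3 = 1033/340, M_4 = 0.
On [6, 9], g(t) = 1 - 167/120·(t - 6) - 61/68·(t - 6)² + 1643/6120·(t - 6)³.
With (t - 6) = 9/4: g(33/4) = -157309/43520.

-3.6146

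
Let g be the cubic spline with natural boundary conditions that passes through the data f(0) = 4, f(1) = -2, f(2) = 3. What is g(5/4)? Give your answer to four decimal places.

Let m_i = g''(x_i). Step sizes h_i = 1, 1; slopes of the chords Δ_i = (y_(i+1) - y_i)/h_i = -6, 5.
  1·m_0 + 4·m_1 + 1·m_2 = 6(Δ_1 - Δ_0) = 66
Natural end conditions: m_0 = m_2 = 0.
Solving: m_0 = 0, m_1 = 33/2, m_2 = 0.
On [1, 2], g(t) = -2 - 1/2·(t - 1) + 33/4·(t - 1)² - 11/4·(t - 1)³.
With (t - 1) = 1/4: g(5/4) = -423/256.

-1.6523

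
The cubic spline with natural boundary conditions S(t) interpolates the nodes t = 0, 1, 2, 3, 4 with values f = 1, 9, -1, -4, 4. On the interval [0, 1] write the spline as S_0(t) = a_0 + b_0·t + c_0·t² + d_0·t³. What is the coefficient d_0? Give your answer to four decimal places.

-5.1250

With M_i denoting the second derivative at x_i, h_i = 1, 1, 1, 1, and Δ_i = (y_(i+1) − y_i)/h_i = 8, -10, -3, 8:
  1·M_0 + 4·M_1 + 1·M_2 = 6(Δ_1 - Δ_0) = -108
  1·M_1 + 4·M_2 + 1·M_3 = 6(Δ_2 - Δ_1) = 42
  1·M_2 + 4·M_3 + 1·M_4 = 6(Δ_3 - Δ_2) = 66
Natural end conditions: M_0 = M_4 = 0.
Solving the tridiagonal system: M_0 = 0, M_1 = -123/4, M_2 = 15, M_3 = 51/4, M_4 = 0.
On [0, 1], with S_0(t) = a_0 + b_0·t + c_0·t² + d_0·t³: c_0 = M_0/2 = 0, d_0 = (M_1 - M_0)/(6h_0) = -41/8, b_0 = Δ_0 - h_0(2M_0 + M_1)/6 = 105/8.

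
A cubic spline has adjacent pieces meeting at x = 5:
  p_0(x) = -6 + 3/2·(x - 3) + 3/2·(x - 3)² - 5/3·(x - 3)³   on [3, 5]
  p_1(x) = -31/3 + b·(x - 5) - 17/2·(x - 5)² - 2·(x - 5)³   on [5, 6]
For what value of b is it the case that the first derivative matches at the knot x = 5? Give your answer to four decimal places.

-12.5000

p_0'(x) = 3/2 + 3·(x - 3) - 5·(x - 3)², so p_0'(5) = -25/2. On the right, p_1'(5) = b, so b = -25/2.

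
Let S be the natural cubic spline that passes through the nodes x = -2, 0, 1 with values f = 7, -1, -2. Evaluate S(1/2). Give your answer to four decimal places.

With M_i denoting the second derivative at x_i, h_i = 2, 1, and Δ_i = (y_(i+1) − y_i)/h_i = -4, -1:
  2·M_0 + 6·M_1 + 1·M_2 = 6(Δ_1 - Δ_0) = 18
Natural end conditions: M_0 = M_2 = 0.
Solving: M_0 = 0, M_1 = 3, M_2 = 0.
On [0, 1], S(x) = -1 - 2·x + 3/2·x² - 1/2·x³.
With x = 1/2: S(1/2) = -27/16.

-1.6875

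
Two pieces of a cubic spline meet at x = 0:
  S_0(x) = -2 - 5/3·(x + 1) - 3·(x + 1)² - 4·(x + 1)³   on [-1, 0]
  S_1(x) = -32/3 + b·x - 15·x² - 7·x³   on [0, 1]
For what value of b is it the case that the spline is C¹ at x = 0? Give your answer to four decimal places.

S_0'(x) = -5/3 - 6·(x + 1) - 12·(x + 1)², so S_0'(0) = -59/3. On the right, S_1'(0) = b, so b = -59/3.

-19.6667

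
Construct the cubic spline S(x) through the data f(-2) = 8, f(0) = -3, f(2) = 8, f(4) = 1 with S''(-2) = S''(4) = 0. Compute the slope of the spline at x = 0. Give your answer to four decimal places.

Put M_i = S'' at the i-th knot. Here h = (2, 2, 2) and Δ = (-11/2, 11/2, -7/2), so the interior equations h_(i-1)·M_(i-1) + 2(h_(i-1)+h_i)·M_i + h_i·M_(i+1) = 6(Δ_i − Δ_(i-1)) read
  2·M_0 + 8·M_1 + 2·M_2 = 6(Δ_1 - Δ_0) = 66
  2·M_1 + 8·M_2 + 2·M_3 = 6(Δ_2 - Δ_1) = -54
Natural end conditions: M_0 = M_3 = 0.
Hence M_0 = 0, M_1 = 53/5, M_2 = -47/5, M_3 = 0.
On [0, 2], S'(x) = b_1 + 2c_1·x + 3d_1·x² with b_1 = Δ_1 - h_1(2M_1 + M_2)/6 = 47/30, c_1 = M_1/2 = 53/10, d_1 = (M_2 - M_1)/(6h_1) = -5/3. So S'(0) = 47/30.

1.5667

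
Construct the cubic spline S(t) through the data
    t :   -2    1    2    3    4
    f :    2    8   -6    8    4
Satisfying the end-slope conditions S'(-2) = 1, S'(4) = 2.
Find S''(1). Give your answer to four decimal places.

-24.7037

Write M_i for S''(x_i). With h_i = 3, 1, 1, 1 and divided differences Δ_i = 2, -14, 14, -4, the continuity of S' gives the tridiagonal system
  3·M_0 + 8·M_1 + 1·M_2 = 6(Δ_1 - Δ_0) = -96
  1·M_1 + 4·M_2 + 1·M_3 = 6(Δ_2 - Δ_1) = 168
  1·M_2 + 4·M_3 + 1·M_4 = 6(Δ_3 - Δ_2) = -108
Clamped end conditions give two more equations: 2h_0·M_0 + h_0·M_1 = 6(Δ_0 - S'(-2)) = 6 and h_3·M_3 + 2h_3·M_4 = 6(S'(4) - Δ_3) = 36.
Solving: M_0 = 721/54, M_1 = -667/27, M_2 = 3325/54, M_3 = -1447/27, M_4 = 2419/54.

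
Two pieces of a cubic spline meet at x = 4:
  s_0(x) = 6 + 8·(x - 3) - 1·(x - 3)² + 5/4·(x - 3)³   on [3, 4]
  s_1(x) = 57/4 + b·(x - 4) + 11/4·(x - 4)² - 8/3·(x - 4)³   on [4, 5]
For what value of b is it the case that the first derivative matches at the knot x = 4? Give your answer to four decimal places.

9.7500

s_0'(x) = 8 - 2·(x - 3) + 15/4·(x - 3)², so s_0'(4) = 39/4. On the right, s_1'(4) = b, so b = 39/4.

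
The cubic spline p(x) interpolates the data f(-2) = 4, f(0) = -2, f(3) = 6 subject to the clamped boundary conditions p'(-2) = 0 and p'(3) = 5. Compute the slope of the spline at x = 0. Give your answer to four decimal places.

-2.1000

With M_i denoting the second derivative at x_i, h_i = 2, 3, and Δ_i = (y_(i+1) − y_i)/h_i = -3, 8/3:
  2·M_0 + 10·M_1 + 3·M_2 = 6(Δ_1 - Δ_0) = 34
Clamped end conditions give two more equations: 2h_0·M_0 + h_0·M_1 = 6(Δ_0 - p'(-2)) = -18 and h_1·M_1 + 2h_1·M_2 = 6(p'(3) - Δ_1) = 14.
Solving the tridiagonal system: M_0 = -69/10, M_1 = 24/5, M_2 = -1/15.
On [0, 3], p'(x) = b_1 + 2c_1·x + 3d_1·x² with b_1 = Δ_1 - h_1(2M_1 + M_2)/6 = -21/10, c_1 = M_1/2 = 12/5, d_1 = (M_2 - M_1)/(6h_1) = -73/270. So p'(0) = -21/10.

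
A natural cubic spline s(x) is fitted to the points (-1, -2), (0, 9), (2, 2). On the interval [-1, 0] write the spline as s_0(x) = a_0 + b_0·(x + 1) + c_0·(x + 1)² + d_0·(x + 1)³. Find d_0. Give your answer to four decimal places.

-2.4167

Let M_i = s''(x_i). Step sizes h_i = 1, 2; slopes of the chords Δ_i = (y_(i+1) - y_i)/h_i = 11, -7/2.
  1·M_0 + 6·M_1 + 2·M_2 = 6(Δ_1 - Δ_0) = -87
Natural end conditions: M_0 = M_2 = 0.
Solving the tridiagonal system: M_0 = 0, M_1 = -29/2, M_2 = 0.
On [-1, 0], with s_0(x) = a_0 + b_0·(x + 1) + c_0·(x + 1)² + d_0·(x + 1)³: c_0 = M_0/2 = 0, d_0 = (M_1 - M_0)/(6h_0) = -29/12, b_0 = Δ_0 - h_0(2M_0 + M_1)/6 = 161/12.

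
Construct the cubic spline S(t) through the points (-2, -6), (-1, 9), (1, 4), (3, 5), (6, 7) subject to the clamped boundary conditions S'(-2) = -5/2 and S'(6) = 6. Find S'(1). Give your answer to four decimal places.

-5.7264

Put σ_i = S'' at the i-th knot. Here h = (1, 2, 2, 3) and Δ = (15, -5/2, 1/2, 2/3), so the interior equations h_(i-1)·σ_(i-1) + 2(h_(i-1)+h_i)·σ_i + h_i·σ_(i+1) = 6(Δ_i − Δ_(i-1)) read
  1·σ_0 + 6·σ_1 + 2·σ_2 = 6(Δ_1 - Δ_0) = -105
  2·σ_1 + 8·σ_2 + 2·σ_3 = 6(Δ_2 - Δ_1) = 18
  2·σ_2 + 10·σ_3 + 3·σ_4 = 6(Δ_3 - Δ_2) = 1
Clamped end conditions give two more equations: 2h_0·σ_0 + h_0·σ_1 = 6(Δ_0 - S'(-2)) = 105 and h_3·σ_3 + 2h_3·σ_4 = 6(S'(6) - Δ_3) = 32.
Solving the tridiagonal system: σ_0 = 3653/53, σ_1 = -1741/53, σ_2 = 614/53, σ_3 = -238/53, σ_4 = 1205/159.
On [1, 3], S'(t) = b_2 + 2c_2·(t - 1) + 3d_2·(t - 1)² with b_2 = Δ_2 - h_2(2σ_2 + σ_3)/6 = -607/106, c_2 = σ_2/2 = 307/53, d_2 = (σ_3 - σ_2)/(6h_2) = -71/53. So S'(1) = -607/106.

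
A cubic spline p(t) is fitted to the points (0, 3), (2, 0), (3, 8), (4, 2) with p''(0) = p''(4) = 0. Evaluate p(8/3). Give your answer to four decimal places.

6.1691

Put m_i = p'' at the i-th knot. Here h = (2, 1, 1) and Δ = (-3/2, 8, -6), so the interior equations h_(i-1)·m_(i-1) + 2(h_(i-1)+h_i)·m_i + h_i·m_(i+1) = 6(Δ_i − Δ_(i-1)) read
  2·m_0 + 6·m_1 + 1·m_2 = 6(Δ_1 - Δ_0) = 57
  1·m_1 + 4·m_2 + 1·m_3 = 6(Δ_2 - Δ_1) = -84
Natural end conditions: m_0 = m_3 = 0.
Hence m_0 = 0, m_1 = 312/23, m_2 = -561/23, m_3 = 0.
On [2, 3], p(t) = 0 + 347/46·(t - 2) + 156/23·(t - 2)² - 291/46·(t - 2)³.
With (t - 2) = 2/3: p(8/3) = 1277/207.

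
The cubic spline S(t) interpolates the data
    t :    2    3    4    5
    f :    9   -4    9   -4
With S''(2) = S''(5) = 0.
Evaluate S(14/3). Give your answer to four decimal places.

With m_i denoting the second derivative at x_i, h_i = 1, 1, 1, and Δ_i = (y_(i+1) − y_i)/h_i = -13, 13, -13:
  1·m_0 + 4·m_1 + 1·m_2 = 6(Δ_1 - Δ_0) = 156
  1·m_1 + 4·m_2 + 1·m_3 = 6(Δ_2 - Δ_1) = -156
Natural end conditions: m_0 = m_3 = 0.
Hence m_0 = 0, m_1 = 52, m_2 = -52, m_3 = 0.
On [4, 5], S(t) = 9 + 13/3·(t - 4) - 26·(t - 4)² + 26/3·(t - 4)³.
With (t - 4) = 2/3: S(14/3) = 235/81.

2.9012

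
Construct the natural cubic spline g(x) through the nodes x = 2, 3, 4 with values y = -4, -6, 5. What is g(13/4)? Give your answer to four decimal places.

Write M_i for g''(x_i). With h_i = 1, 1 and divided differences Δ_i = -2, 11, the continuity of g' gives the tridiagonal system
  1·M_0 + 4·M_1 + 1·M_2 = 6(Δ_1 - Δ_0) = 78
Natural end conditions: M_0 = M_2 = 0.
Solving: M_0 = 0, M_1 = 39/2, M_2 = 0.
On [3, 4], g(x) = -6 + 9/2·(x - 3) + 39/4·(x - 3)² - 13/4·(x - 3)³.
With (x - 3) = 1/4: g(13/4) = -1105/256.

-4.3164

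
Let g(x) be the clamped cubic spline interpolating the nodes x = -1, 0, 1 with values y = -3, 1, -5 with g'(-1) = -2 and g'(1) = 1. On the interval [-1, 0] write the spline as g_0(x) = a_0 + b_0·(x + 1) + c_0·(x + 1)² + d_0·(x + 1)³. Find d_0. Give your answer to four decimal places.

With σ_i denoting the second derivative at x_i, h_i = 1, 1, and Δ_i = (y_(i+1) − y_i)/h_i = 4, -6:
  1·σ_0 + 4·σ_1 + 1·σ_2 = 6(Δ_1 - Δ_0) = -60
Clamped end conditions give two more equations: 2h_0·σ_0 + h_0·σ_1 = 6(Δ_0 - g'(-1)) = 36 and h_1·σ_1 + 2h_1·σ_2 = 6(g'(1) - Δ_1) = 42.
Solving the tridiagonal system: σ_0 = 69/2, σ_1 = -33, σ_2 = 75/2.
On [-1, 0], with g_0(x) = a_0 + b_0·(x + 1) + c_0·(x + 1)² + d_0·(x + 1)³: c_0 = σ_0/2 = 69/4, d_0 = (σ_1 - σ_0)/(6h_0) = -45/4, b_0 = Δ_0 - h_0(2σ_0 + σ_1)/6 = -2.

-11.2500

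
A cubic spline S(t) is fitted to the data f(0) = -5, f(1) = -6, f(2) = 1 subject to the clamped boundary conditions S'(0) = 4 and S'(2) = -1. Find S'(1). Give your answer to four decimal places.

Put m_i = S'' at the i-th knot. Here h = (1, 1) and Δ = (-1, 7), so the interior equations h_(i-1)·m_(i-1) + 2(h_(i-1)+h_i)·m_i + h_i·m_(i+1) = 6(Δ_i − Δ_(i-1)) read
  1·m_0 + 4·m_1 + 1·m_2 = 6(Δ_1 - Δ_0) = 48
Clamped end conditions give two more equations: 2h_0·m_0 + h_0·m_1 = 6(Δ_0 - S'(0)) = -30 and h_1·m_1 + 2h_1·m_2 = 6(S'(2) - Δ_1) = -48.
Solving the tridiagonal system: m_0 = -59/2, m_1 = 29, m_2 = -77/2.
On [1, 2], S'(t) = b_1 + 2c_1·(t - 1) + 3d_1·(t - 1)² with b_1 = Δ_1 - h_1(2m_1 + m_2)/6 = 15/4, c_1 = m_1/2 = 29/2, d_1 = (m_2 - m_1)/(6h_1) = -45/4. So S'(1) = 15/4.

3.7500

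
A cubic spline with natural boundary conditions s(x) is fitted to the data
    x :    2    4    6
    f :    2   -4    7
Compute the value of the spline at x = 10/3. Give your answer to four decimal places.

With M_i denoting the second derivative at x_i, h_i = 2, 2, and Δ_i = (y_(i+1) − y_i)/h_i = -3, 11/2:
  2·M_0 + 8·M_1 + 2·M_2 = 6(Δ_1 - Δ_0) = 51
Natural end conditions: M_0 = M_2 = 0.
Forward elimination and back-substitution give M_0 = 0, M_1 = 51/8, M_2 = 0.
On [2, 4], s(x) = 2 - 41/8·(x - 2) + 0·(x - 2)² + 17/32·(x - 2)³.
With (x - 2) = 4/3: s(10/3) = -193/54.

-3.5741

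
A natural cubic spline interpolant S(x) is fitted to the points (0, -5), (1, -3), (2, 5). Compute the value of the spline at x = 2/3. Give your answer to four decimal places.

-4.2222

Put M_i = S'' at the i-th knot. Here h = (1, 1) and Δ = (2, 8), so the interior equations h_(i-1)·M_(i-1) + 2(h_(i-1)+h_i)·M_i + h_i·M_(i+1) = 6(Δ_i − Δ_(i-1)) read
  1·M_0 + 4·M_1 + 1·M_2 = 6(Δ_1 - Δ_0) = 36
Natural end conditions: M_0 = M_2 = 0.
Solving: M_0 = 0, M_1 = 9, M_2 = 0.
On [0, 1], S(x) = -5 + 1/2·x + 0·x² + 3/2·x³.
With x = 2/3: S(2/3) = -38/9.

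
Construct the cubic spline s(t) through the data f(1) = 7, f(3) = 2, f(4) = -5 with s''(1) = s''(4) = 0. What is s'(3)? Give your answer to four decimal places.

With M_i denoting the second derivative at x_i, h_i = 2, 1, and Δ_i = (y_(i+1) − y_i)/h_i = -5/2, -7:
  2·M_0 + 6·M_1 + 1·M_2 = 6(Δ_1 - Δ_0) = -27
Natural end conditions: M_0 = M_2 = 0.
Hence M_0 = 0, M_1 = -9/2, M_2 = 0.
On [3, 4], s'(t) = b_1 + 2c_1·(t - 3) + 3d_1·(t - 3)² with b_1 = Δ_1 - h_1(2M_1 + M_2)/6 = -11/2, c_1 = M_1/2 = -9/4, d_1 = (M_2 - M_1)/(6h_1) = 3/4. So s'(3) = -11/2.

-5.5000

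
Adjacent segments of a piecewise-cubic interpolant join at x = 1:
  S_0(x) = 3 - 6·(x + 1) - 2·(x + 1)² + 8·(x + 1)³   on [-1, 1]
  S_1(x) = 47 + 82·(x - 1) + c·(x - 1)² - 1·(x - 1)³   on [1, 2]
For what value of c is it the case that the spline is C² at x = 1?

S_0''(x) = -4 + 48·(x + 1), so S_0''(1) = 92. On the right, S_1''(1) = 2c, so c = 46.

46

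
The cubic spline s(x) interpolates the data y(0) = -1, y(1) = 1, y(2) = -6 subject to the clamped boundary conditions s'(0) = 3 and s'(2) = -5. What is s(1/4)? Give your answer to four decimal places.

-0.1133

Write σ_i for s''(x_i). With h_i = 1, 1 and divided differences Δ_i = 2, -7, the continuity of s' gives the tridiagonal system
  1·σ_0 + 4·σ_1 + 1·σ_2 = 6(Δ_1 - Δ_0) = -54
Clamped end conditions give two more equations: 2h_0·σ_0 + h_0·σ_1 = 6(Δ_0 - s'(0)) = -6 and h_1·σ_1 + 2h_1·σ_2 = 6(s'(2) - Δ_1) = 12.
Hence σ_0 = 13/2, σ_1 = -19, σ_2 = 31/2.
On [0, 1], s(x) = -1 + 3·x + 13/4·x² - 17/4·x³.
With x = 1/4: s(1/4) = -29/256.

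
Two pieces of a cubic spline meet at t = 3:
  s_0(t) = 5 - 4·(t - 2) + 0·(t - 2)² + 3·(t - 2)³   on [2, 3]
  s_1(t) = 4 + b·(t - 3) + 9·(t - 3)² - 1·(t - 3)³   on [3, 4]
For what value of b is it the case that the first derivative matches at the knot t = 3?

s_0'(t) = -4 + 0·(t - 2) + 9·(t - 2)², so s_0'(3) = 5. On the right, s_1'(3) = b, so b = 5.

5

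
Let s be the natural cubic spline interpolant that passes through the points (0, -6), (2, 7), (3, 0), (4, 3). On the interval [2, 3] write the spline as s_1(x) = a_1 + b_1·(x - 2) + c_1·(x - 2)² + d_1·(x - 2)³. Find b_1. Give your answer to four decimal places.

Let σ_i = s''(x_i). Step sizes h_i = 2, 1, 1; slopes of the chords Δ_i = (y_(i+1) - y_i)/h_i = 13/2, -7, 3.
  2·σ_0 + 6·σ_1 + 1·σ_2 = 6(Δ_1 - Δ_0) = -81
  1·σ_1 + 4·σ_2 + 1·σ_3 = 6(Δ_2 - Δ_1) = 60
Natural end conditions: σ_0 = σ_3 = 0.
Forward elimination and back-substitution give σ_0 = 0, σ_1 = -384/23, σ_2 = 441/23, σ_3 = 0.
On [2, 3], with s_1(x) = a_1 + b_1·(x - 2) + c_1·(x - 2)² + d_1·(x - 2)³: c_1 = σ_1/2 = -192/23, d_1 = (σ_2 - σ_1)/(6h_1) = 275/46, b_1 = Δ_1 - h_1(2σ_1 + σ_2)/6 = -213/46.

-4.6304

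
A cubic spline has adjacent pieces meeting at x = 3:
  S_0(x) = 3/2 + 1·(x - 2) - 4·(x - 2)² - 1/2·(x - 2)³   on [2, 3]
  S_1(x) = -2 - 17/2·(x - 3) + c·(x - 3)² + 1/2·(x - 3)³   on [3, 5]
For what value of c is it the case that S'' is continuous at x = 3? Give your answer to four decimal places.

-5.5000

S_0''(x) = -8 - 3·(x - 2), so S_0''(3) = -11. On the right, S_1''(3) = 2c, so c = -11/2.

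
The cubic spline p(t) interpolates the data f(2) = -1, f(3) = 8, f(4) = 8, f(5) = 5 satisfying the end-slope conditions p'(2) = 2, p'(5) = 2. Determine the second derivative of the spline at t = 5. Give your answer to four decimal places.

16.8000

Put m_i = p'' at the i-th knot. Here h = (1, 1, 1) and Δ = (9, 0, -3), so the interior equations h_(i-1)·m_(i-1) + 2(h_(i-1)+h_i)·m_i + h_i·m_(i+1) = 6(Δ_i − Δ_(i-1)) read
  1·m_0 + 4·m_1 + 1·m_2 = 6(Δ_1 - Δ_0) = -54
  1·m_1 + 4·m_2 + 1·m_3 = 6(Δ_2 - Δ_1) = -18
Clamped end conditions give two more equations: 2h_0·m_0 + h_0·m_1 = 6(Δ_0 - p'(2)) = 42 and h_2·m_2 + 2h_2·m_3 = 6(p'(5) - Δ_2) = 30.
Solving: m_0 = 156/5, m_1 = -102/5, m_2 = -18/5, m_3 = 84/5.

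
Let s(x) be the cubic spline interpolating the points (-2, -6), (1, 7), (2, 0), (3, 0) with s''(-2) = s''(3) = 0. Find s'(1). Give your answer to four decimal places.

Let m_i = s''(x_i). Step sizes h_i = 3, 1, 1; slopes of the chords Δ_i = (y_(i+1) - y_i)/h_i = 13/3, -7, 0.
  3·m_0 + 8·m_1 + 1·m_2 = 6(Δ_1 - Δ_0) = -68
  1·m_1 + 4·m_2 + 1·m_3 = 6(Δ_2 - Δ_1) = 42
Natural end conditions: m_0 = m_3 = 0.
Solving: m_0 = 0, m_1 = -314/31, m_2 = 404/31, m_3 = 0.
On [1, 2], s'(x) = b_1 + 2c_1·(x - 1) + 3d_1·(x - 1)² with b_1 = Δ_1 - h_1(2m_1 + m_2)/6 = -539/93, c_1 = m_1/2 = -157/31, d_1 = (m_2 - m_1)/(6h_1) = 359/93. So s'(1) = -539/93.

-5.7957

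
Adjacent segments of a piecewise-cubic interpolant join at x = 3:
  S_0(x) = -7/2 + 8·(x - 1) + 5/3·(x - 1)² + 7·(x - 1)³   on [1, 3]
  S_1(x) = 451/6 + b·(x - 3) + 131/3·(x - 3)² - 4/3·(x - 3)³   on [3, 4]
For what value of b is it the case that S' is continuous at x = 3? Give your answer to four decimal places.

98.6667

S_0'(x) = 8 + 10/3·(x - 1) + 21·(x - 1)², so S_0'(3) = 296/3. On the right, S_1'(3) = b, so b = 296/3.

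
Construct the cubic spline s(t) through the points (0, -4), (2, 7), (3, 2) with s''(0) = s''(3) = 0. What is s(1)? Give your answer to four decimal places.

4.1250

With M_i denoting the second derivative at x_i, h_i = 2, 1, and Δ_i = (y_(i+1) − y_i)/h_i = 11/2, -5:
  2·M_0 + 6·M_1 + 1·M_2 = 6(Δ_1 - Δ_0) = -63
Natural end conditions: M_0 = M_2 = 0.
Solving the tridiagonal system: M_0 = 0, M_1 = -21/2, M_2 = 0.
On [0, 2], s(t) = -4 + 9·t + 0·t² - 7/8·t³.
With t = 1: s(1) = 33/8.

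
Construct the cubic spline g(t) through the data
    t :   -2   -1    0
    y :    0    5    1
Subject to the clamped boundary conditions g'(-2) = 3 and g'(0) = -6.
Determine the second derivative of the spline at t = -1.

-18

Put M_i = g'' at the i-th knot. Here h = (1, 1) and Δ = (5, -4), so the interior equations h_(i-1)·M_(i-1) + 2(h_(i-1)+h_i)·M_i + h_i·M_(i+1) = 6(Δ_i − Δ_(i-1)) read
  1·M_0 + 4·M_1 + 1·M_2 = 6(Δ_1 - Δ_0) = -54
Clamped end conditions give two more equations: 2h_0·M_0 + h_0·M_1 = 6(Δ_0 - g'(-2)) = 12 and h_1·M_1 + 2h_1·M_2 = 6(g'(0) - Δ_1) = -12.
Solving: M_0 = 15, M_1 = -18, M_2 = 3.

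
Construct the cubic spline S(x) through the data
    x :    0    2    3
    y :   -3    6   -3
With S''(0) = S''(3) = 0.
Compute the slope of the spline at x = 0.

9

Put σ_i = S'' at the i-th knot. Here h = (2, 1) and Δ = (9/2, -9), so the interior equations h_(i-1)·σ_(i-1) + 2(h_(i-1)+h_i)·σ_i + h_i·σ_(i+1) = 6(Δ_i − Δ_(i-1)) read
  2·σ_0 + 6·σ_1 + 1·σ_2 = 6(Δ_1 - Δ_0) = -81
Natural end conditions: σ_0 = σ_2 = 0.
Solving the tridiagonal system: σ_0 = 0, σ_1 = -27/2, σ_2 = 0.
On [0, 2], S'(x) = b_0 + 2c_0·x + 3d_0·x² with b_0 = Δ_0 - h_0(2σ_0 + σ_1)/6 = 9, c_0 = σ_0/2 = 0, d_0 = (σ_1 - σ_0)/(6h_0) = -9/8. So S'(0) = 9.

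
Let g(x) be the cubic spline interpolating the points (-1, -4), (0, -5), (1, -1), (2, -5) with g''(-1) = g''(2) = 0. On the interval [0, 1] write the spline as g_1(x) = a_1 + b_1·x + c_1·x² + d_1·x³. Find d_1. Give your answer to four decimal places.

Let M_i = g''(x_i). Step sizes h_i = 1, 1, 1; slopes of the chords Δ_i = (y_(i+1) - y_i)/h_i = -1, 4, -4.
  1·M_0 + 4·M_1 + 1·M_2 = 6(Δ_1 - Δ_0) = 30
  1·M_1 + 4·M_2 + 1·M_3 = 6(Δ_2 - Δ_1) = -48
Natural end conditions: M_0 = M_3 = 0.
Hence M_0 = 0, M_1 = 56/5, M_2 = -74/5, M_3 = 0.
On [0, 1], with g_1(x) = a_1 + b_1·x + c_1·x² + d_1·x³: c_1 = M_1/2 = 28/5, d_1 = (M_2 - M_1)/(6h_1) = -13/3, b_1 = Δ_1 - h_1(2M_1 + M_2)/6 = 41/15.

-4.3333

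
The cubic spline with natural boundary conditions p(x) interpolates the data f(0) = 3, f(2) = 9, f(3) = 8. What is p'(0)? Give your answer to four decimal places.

4.3333

Put σ_i = p'' at the i-th knot. Here h = (2, 1) and Δ = (3, -1), so the interior equations h_(i-1)·σ_(i-1) + 2(h_(i-1)+h_i)·σ_i + h_i·σ_(i+1) = 6(Δ_i − Δ_(i-1)) read
  2·σ_0 + 6·σ_1 + 1·σ_2 = 6(Δ_1 - Δ_0) = -24
Natural end conditions: σ_0 = σ_2 = 0.
Hence σ_0 = 0, σ_1 = -4, σ_2 = 0.
On [0, 2], p'(x) = b_0 + 2c_0·x + 3d_0·x² with b_0 = Δ_0 - h_0(2σ_0 + σ_1)/6 = 13/3, c_0 = σ_0/2 = 0, d_0 = (σ_1 - σ_0)/(6h_0) = -1/3. So p'(0) = 13/3.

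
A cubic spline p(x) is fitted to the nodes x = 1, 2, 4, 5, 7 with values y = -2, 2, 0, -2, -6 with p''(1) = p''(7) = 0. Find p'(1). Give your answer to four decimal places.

4.8763

Write M_i for p''(x_i). With h_i = 1, 2, 1, 2 and divided differences Δ_i = 4, -1, -2, -2, the continuity of p' gives the tridiagonal system
  1·M_0 + 6·M_1 + 2·M_2 = 6(Δ_1 - Δ_0) = -30
  2·M_1 + 6·M_2 + 1·M_3 = 6(Δ_2 - Δ_1) = -6
  1·M_2 + 6·M_3 + 2·M_4 = 6(Δ_3 - Δ_2) = 0
Natural end conditions: M_0 = M_4 = 0.
Hence M_0 = 0, M_1 = -163/31, M_2 = 24/31, M_3 = -4/31, M_4 = 0.
On [1, 2], p'(x) = b_0 + 2c_0·(x - 1) + 3d_0·(x - 1)² with b_0 = Δ_0 - h_0(2M_0 + M_1)/6 = 907/186, c_0 = M_0/2 = 0, d_0 = (M_1 - M_0)/(6h_0) = -163/186. So p'(1) = 907/186.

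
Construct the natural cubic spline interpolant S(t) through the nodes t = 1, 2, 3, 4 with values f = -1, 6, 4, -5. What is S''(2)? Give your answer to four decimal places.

With M_i denoting the second derivative at x_i, h_i = 1, 1, 1, and Δ_i = (y_(i+1) − y_i)/h_i = 7, -2, -9:
  1·M_0 + 4·M_1 + 1·M_2 = 6(Δ_1 - Δ_0) = -54
  1·M_1 + 4·M_2 + 1·M_3 = 6(Δ_2 - Δ_1) = -42
Natural end conditions: M_0 = M_3 = 0.
Forward elimination and back-substitution give M_0 = 0, M_1 = -58/5, M_2 = -38/5, M_3 = 0.

-11.6000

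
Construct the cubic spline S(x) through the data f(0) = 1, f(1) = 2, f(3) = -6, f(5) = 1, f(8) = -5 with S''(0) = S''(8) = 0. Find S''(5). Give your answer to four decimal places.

-5.0769

With M_i denoting the second derivative at x_i, h_i = 1, 2, 2, 3, and Δ_i = (y_(i+1) − y_i)/h_i = 1, -4, 7/2, -2:
  1·M_0 + 6·M_1 + 2·M_2 = 6(Δ_1 - Δ_0) = -30
  2·M_1 + 8·M_2 + 2·M_3 = 6(Δ_2 - Δ_1) = 45
  2·M_2 + 10·M_3 + 3·M_4 = 6(Δ_3 - Δ_2) = -33
Natural end conditions: M_0 = M_4 = 0.
Solving: M_0 = 0, M_1 = -207/26, M_2 = 231/26, M_3 = -66/13, M_4 = 0.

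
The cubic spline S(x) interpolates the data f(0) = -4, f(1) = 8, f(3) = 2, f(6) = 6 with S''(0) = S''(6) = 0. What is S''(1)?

Write m_i for S''(x_i). With h_i = 1, 2, 3 and divided differences Δ_i = 12, -3, 4/3, the continuity of S' gives the tridiagonal system
  1·m_0 + 6·m_1 + 2·m_2 = 6(Δ_1 - Δ_0) = -90
  2·m_1 + 10·m_2 + 3·m_3 = 6(Δ_2 - Δ_1) = 26
Natural end conditions: m_0 = m_3 = 0.
Hence m_0 = 0, m_1 = -17, m_2 = 6, m_3 = 0.

-17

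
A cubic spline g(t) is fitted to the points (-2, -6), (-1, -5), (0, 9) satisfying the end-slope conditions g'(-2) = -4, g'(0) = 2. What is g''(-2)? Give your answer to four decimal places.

-1.5000

Let σ_i = g''(x_i). Step sizes h_i = 1, 1; slopes of the chords Δ_i = (y_(i+1) - y_i)/h_i = 1, 14.
  1·σ_0 + 4·σ_1 + 1·σ_2 = 6(Δ_1 - Δ_0) = 78
Clamped end conditions give two more equations: 2h_0·σ_0 + h_0·σ_1 = 6(Δ_0 - g'(-2)) = 30 and h_1·σ_1 + 2h_1·σ_2 = 6(g'(0) - Δ_1) = -72.
Solving: σ_0 = -3/2, σ_1 = 33, σ_2 = -105/2.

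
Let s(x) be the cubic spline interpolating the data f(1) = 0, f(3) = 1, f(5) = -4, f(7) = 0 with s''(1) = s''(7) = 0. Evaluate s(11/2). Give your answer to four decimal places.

-3.9188

Let M_i = s''(x_i). Step sizes h_i = 2, 2, 2; slopes of the chords Δ_i = (y_(i+1) - y_i)/h_i = 1/2, -5/2, 2.
  2·M_0 + 8·M_1 + 2·M_2 = 6(Δ_1 - Δ_0) = -18
  2·M_1 + 8·M_2 + 2·M_3 = 6(Δ_2 - Δ_1) = 27
Natural end conditions: M_0 = M_3 = 0.
Solving the tridiagonal system: M_0 = 0, M_1 = -33/10, M_2 = 21/5, M_3 = 0.
On [5, 7], s(x) = -4 - 4/5·(x - 5) + 21/10·(x - 5)² - 7/20·(x - 5)³.
With (x - 5) = 1/2: s(11/2) = -627/160.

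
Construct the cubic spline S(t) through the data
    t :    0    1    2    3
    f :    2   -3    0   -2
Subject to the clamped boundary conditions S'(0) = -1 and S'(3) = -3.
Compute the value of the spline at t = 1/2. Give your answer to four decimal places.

Write M_i for S''(x_i). With h_i = 1, 1, 1 and divided differences Δ_i = -5, 3, -2, the continuity of S' gives the tridiagonal system
  1·M_0 + 4·M_1 + 1·M_2 = 6(Δ_1 - Δ_0) = 48
  1·M_1 + 4·M_2 + 1·M_3 = 6(Δ_2 - Δ_1) = -30
Clamped end conditions give two more equations: 2h_0·M_0 + h_0·M_1 = 6(Δ_0 - S'(0)) = -24 and h_2·M_2 + 2h_2·M_3 = 6(S'(3) - Δ_2) = -6.
Solving: M_0 = -338/15, M_1 = 316/15, M_2 = -206/15, M_3 = 58/15.
On [0, 1], S(t) = 2 - 1·t - 169/15·t² + 109/15·t³.
With t = 1/2: S(1/2) = -49/120.

-0.4083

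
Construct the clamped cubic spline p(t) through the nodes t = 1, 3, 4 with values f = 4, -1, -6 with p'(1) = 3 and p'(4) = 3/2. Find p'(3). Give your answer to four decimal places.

With M_i denoting the second derivative at x_i, h_i = 2, 1, and Δ_i = (y_(i+1) − y_i)/h_i = -5/2, -5:
  2·M_0 + 6·M_1 + 1·M_2 = 6(Δ_1 - Δ_0) = -15
Clamped end conditions give two more equations: 2h_0·M_0 + h_0·M_1 = 6(Δ_0 - p'(1)) = -33 and h_1·M_1 + 2h_1·M_2 = 6(p'(4) - Δ_1) = 39.
Hence M_0 = -25/4, M_1 = -4, M_2 = 43/2.
On [3, 4], p'(t) = b_1 + 2c_1·(t - 3) + 3d_1·(t - 3)² with b_1 = Δ_1 - h_1(2M_1 + M_2)/6 = -29/4, c_1 = M_1/2 = -2, d_1 = (M_2 - M_1)/(6h_1) = 17/4. So p'(3) = -29/4.

-7.2500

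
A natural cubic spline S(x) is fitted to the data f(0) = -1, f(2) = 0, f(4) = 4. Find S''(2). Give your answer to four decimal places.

Put σ_i = S'' at the i-th knot. Here h = (2, 2) and Δ = (1/2, 2), so the interior equations h_(i-1)·σ_(i-1) + 2(h_(i-1)+h_i)·σ_i + h_i·σ_(i+1) = 6(Δ_i − Δ_(i-1)) read
  2·σ_0 + 8·σ_1 + 2·σ_2 = 6(Δ_1 - Δ_0) = 9
Natural end conditions: σ_0 = σ_2 = 0.
Hence σ_0 = 0, σ_1 = 9/8, σ_2 = 0.

1.1250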